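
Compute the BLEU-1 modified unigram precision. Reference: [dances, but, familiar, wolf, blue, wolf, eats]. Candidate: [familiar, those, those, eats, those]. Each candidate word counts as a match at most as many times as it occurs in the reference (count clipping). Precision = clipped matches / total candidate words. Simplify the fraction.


Reference word counts: {'blue': 1, 'but': 1, 'dances': 1, 'eats': 1, 'familiar': 1, 'wolf': 2}
Checking each candidate word (with clipping):
  'familiar' -> in reference (ref count 1, used 1/1) -> match (matches: 1)
  'those' -> not in reference -> no match (matches: 1)
  'those' -> not in reference -> no match (matches: 1)
  'eats' -> in reference (ref count 1, used 1/1) -> match (matches: 2)
  'those' -> not in reference -> no match (matches: 2)
Clipped matches: 2, Candidate length: 5
Precision = 2/5

2/5


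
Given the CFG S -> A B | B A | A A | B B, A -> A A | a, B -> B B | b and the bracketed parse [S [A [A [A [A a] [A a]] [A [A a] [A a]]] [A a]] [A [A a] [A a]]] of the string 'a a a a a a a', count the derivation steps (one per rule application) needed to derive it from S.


Every bracketed nonterminal node [X ...] in the tree is produced by exactly one rule application.
Reading the tree off as a leftmost derivation:
  Step 1: S  =>  A A   (applied S -> A A)
  Step 2: A A  =>  A A A   (applied A -> A A)
  Step 3: A A A  =>  A A A A   (applied A -> A A)
  Step 4: A A A A  =>  A A A A A   (applied A -> A A)
  Step 5: A A A A A  =>  a A A A A   (applied A -> a)
  Step 6: a A A A A  =>  a a A A A   (applied A -> a)
  Step 7: a a A A A  =>  a a A A A A   (applied A -> A A)
  Step 8: a a A A A A  =>  a a a A A A   (applied A -> a)
  Step 9: a a a A A A  =>  a a a a A A   (applied A -> a)
  Step 10: a a a a A A  =>  a a a a a A   (applied A -> a)
  Step 11: a a a a a A  =>  a a a a a A A   (applied A -> A A)
  Step 12: a a a a a A A  =>  a a a a a a A   (applied A -> a)
  Step 13: a a a a a a A  =>  a a a a a a a   (applied A -> a)
Final yield: a a a a a a a
Total rewrite steps: 13

13


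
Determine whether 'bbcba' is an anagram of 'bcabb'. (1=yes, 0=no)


Sort characters of 'bbcba': 'abbbc'
Sort characters of 'bcabb': 'abbbc'
Sorted forms match -> they ARE anagrams
Result: 1

1


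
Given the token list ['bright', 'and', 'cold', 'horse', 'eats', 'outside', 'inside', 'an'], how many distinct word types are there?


Listing all tokens and tracking unique types:
  Token 1: 'bright' -> NEW (unique so far: 1)
  Token 2: 'and' -> NEW (unique so far: 2)
  Token 3: 'cold' -> NEW (unique so far: 3)
  Token 4: 'horse' -> NEW (unique so far: 4)
  Token 5: 'eats' -> NEW (unique so far: 5)
  Token 6: 'outside' -> NEW (unique so far: 6)
  Token 7: 'inside' -> NEW (unique so far: 7)
  Token 8: 'an' -> NEW (unique so far: 8)
Unique types: ('an', 'and', 'bright', 'cold', 'eats', 'horse', 'inside', 'outside')
Vocabulary size: 8

8


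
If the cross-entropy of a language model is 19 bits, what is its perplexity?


Perplexity formula: PP = 2^H
H = 19
PP = 2^19
PP = 2^19 = 524288

524288


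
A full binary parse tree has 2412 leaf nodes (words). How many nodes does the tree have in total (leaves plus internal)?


Leaf nodes (terminals): 2412
Internal nodes = n - 1 = 2412 - 1 = 2411
Total = leaves + internal = 2412 + 2411 = 4823

4823


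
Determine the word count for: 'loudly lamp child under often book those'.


Counting words by splitting on spaces:
  Word 1: 'loudly'
  Word 2: 'lamp'
  Word 3: 'child'
  Word 4: 'under'
  Word 5: 'often'
  Word 6: 'book'
  Word 7: 'those'
Total words: 7

7


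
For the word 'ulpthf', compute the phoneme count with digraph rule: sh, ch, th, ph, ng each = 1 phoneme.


Parsing 'ulpthf' greedily, digraphs first:
  'u' -> vowel phoneme (phonemes so far: 1)
  'l' -> consonant phoneme (phonemes so far: 2)
  'p' -> consonant phoneme (phonemes so far: 3)
  'th' -> digraph (1 consonant phoneme) (phonemes so far: 4)
  'f' -> consonant phoneme (phonemes so far: 5)
Total phonemes: 5

5


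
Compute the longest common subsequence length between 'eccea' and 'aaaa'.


DP table for LCS of 'eccea' and 'aaaa':
       a  a  a  a
    0  0  0  0  0
  e 0  0  0  0  0
  c 0  0  0  0  0
  c 0  0  0  0  0
  e 0  0  0  0  0
  a 0  1  1  1  1
LCS: 'a'
LCS length = 1

1


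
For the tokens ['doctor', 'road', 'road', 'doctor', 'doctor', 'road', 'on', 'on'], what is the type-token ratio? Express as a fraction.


Tokens: 8
Unique types: ('doctor', 'on', 'road') = 3
TTR = 3/8
Already in lowest terms.

3/8


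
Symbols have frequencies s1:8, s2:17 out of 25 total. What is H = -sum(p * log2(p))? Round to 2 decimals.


Computing entropy H = -sum(p_i * log2(p_i)):
  s1: p = 8/25 = 0.3200, -p*log2(p) = 0.5260
  s2: p = 17/25 = 0.6800, -p*log2(p) = 0.3783
H = sum of terms = 0.9043
Rounded to 2 decimals: 0.90

0.90


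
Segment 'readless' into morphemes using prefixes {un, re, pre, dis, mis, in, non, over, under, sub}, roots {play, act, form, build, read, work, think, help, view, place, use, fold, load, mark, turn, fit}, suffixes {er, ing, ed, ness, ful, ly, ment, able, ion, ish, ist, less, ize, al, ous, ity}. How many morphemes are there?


Segmenting 'readless' against the inventory:
  'read' -> root (morpheme 1)
  'less' -> suffix (morpheme 2)
Total morphemes: 2

2


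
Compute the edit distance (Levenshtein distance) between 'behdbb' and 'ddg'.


Building DP table for s1='behdbb' (len 6) and s2='ddg' (len 3):
       d  d  g
    0  1  2  3
  b 1  1  2  3
  e 2  2  2  3
  h 3  3  3  3
  d 4  3  3  4
  b 5  4  4  4
  b 6  5  5  5
Edit distance = dp[6][3] = 5

5


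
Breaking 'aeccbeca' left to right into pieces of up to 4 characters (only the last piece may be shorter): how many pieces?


'aeccbeca' has 8 characters.
Chunking with max size 4:
  Chunk 1: 'aecc' (positions 0-3)
  Chunk 2: 'beca' (positions 4-7)
Total chunks: ceil(8 / 4) = 2

2


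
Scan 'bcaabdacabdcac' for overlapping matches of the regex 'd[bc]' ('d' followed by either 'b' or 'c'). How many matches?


Pattern: d[bc] means 'd' followed by either 'b' or 'c'.
Scanning 'bcaabdacabdcac' position-by-position:
  Pos 0: window 'bc' -> no
  Pos 1: window 'ca' -> no
  Pos 2: window 'aa' -> no
  Pos 3: window 'ab' -> no
  Pos 4: window 'bd' -> no
  Pos 5: window 'da' -> no
  Pos 6: window 'ac' -> no
  Pos 7: window 'ca' -> no
  Pos 8: window 'ab' -> no
  Pos 9: window 'bd' -> no
  Pos 10: window 'dc' -> MATCH
  Pos 11: window 'ca' -> no
  Pos 12: window 'ac' -> no
  Pos 13: window 'c' -> no
Total matches: 1

1


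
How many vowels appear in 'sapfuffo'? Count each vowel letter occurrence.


Scanning each character of 'sapfuffo':
  Position 1: 's' -> consonant (running count: 0)
  Position 2: 'a' -> vowel (running count: 1)
  Position 3: 'p' -> consonant (running count: 1)
  Position 4: 'f' -> consonant (running count: 1)
  Position 5: 'u' -> vowel (running count: 2)
  Position 6: 'f' -> consonant (running count: 2)
  Position 7: 'f' -> consonant (running count: 2)
  Position 8: 'o' -> vowel (running count: 3)
Total vowels: 3

3


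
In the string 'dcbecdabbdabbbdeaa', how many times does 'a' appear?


Scanning 'dcbecdabbdabbbdeaa' for 'a':
  Position 6: 'a' -> MATCH (count: 1)
  Position 10: 'a' -> MATCH (count: 2)
  Position 16: 'a' -> MATCH (count: 3)
  Position 17: 'a' -> MATCH (count: 4)
Total occurrences of 'a': 4

4


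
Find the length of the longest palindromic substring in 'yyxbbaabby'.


Scanning 'yyxbbaabby' for palindromic substrings.
Substring at positions 3-8: 'bbaabb'.
Check: reverse('bbaabb') = 'bbaabb' -> palindrome confirmed.
Neighbouring characters ('x' / 'y') break symmetry, so it cannot extend further.
No longer palindromic substring exists; longest length = 6

6


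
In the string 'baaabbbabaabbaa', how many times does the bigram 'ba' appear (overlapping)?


Scanning 'baaabbbabaabbaa' for bigram 'ba':
  Position 0: 'ba' -> MATCH
  Position 1: 'aa' -> no
  Position 2: 'aa' -> no
  Position 3: 'ab' -> no
  Position 4: 'bb' -> no
  Position 5: 'bb' -> no
  Position 6: 'ba' -> MATCH
  Position 7: 'ab' -> no
  Position 8: 'ba' -> MATCH
  Position 9: 'aa' -> no
  Position 10: 'ab' -> no
  Position 11: 'bb' -> no
  Position 12: 'ba' -> MATCH
  Position 13: 'aa' -> no
Total matches: 4

4


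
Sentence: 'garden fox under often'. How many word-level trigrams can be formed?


Word trigrams from [4] words:
  Trigram 1: (garden fox under)
  Trigram 2: (fox under often)
Total word trigrams: 4 - 2 = 2

2


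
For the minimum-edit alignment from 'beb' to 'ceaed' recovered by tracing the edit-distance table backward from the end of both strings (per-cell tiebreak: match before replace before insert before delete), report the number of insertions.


Edit distance = 4. Backtracking from cell (3, 5) with preference match > replace > insert > delete,
then listing the resulting alignment 'beb' -> 'ceaed' left to right:
  Step 1: insert 'c' [insertion #1]
  Step 2: insert 'e' [insertion #2]
  Step 3: replace b->a
  Step 4: keep 'e'
  Step 5: replace b->d
Total insertions: 2

2


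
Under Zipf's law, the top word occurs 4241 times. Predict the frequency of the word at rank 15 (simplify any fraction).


Zipf's law: freq(rank) = f1 / rank
f1 = 4241, rank = 15
freq = 4241 / 15
GCD(4241, 15) = 1
Simplified: 4241/15

4241/15


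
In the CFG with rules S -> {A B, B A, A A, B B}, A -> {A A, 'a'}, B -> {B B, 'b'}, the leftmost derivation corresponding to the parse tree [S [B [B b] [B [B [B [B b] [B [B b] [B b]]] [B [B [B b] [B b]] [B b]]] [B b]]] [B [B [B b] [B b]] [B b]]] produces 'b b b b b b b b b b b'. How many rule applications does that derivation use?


Every bracketed nonterminal node [X ...] in the tree is produced by exactly one rule application.
Reading the tree off as a leftmost derivation:
  Step 1: S  =>  B B   (applied S -> B B)
  Step 2: B B  =>  B B B   (applied B -> B B)
  Step 3: B B B  =>  b B B   (applied B -> b)
  Step 4: b B B  =>  b B B B   (applied B -> B B)
  Step 5: b B B B  =>  b B B B B   (applied B -> B B)
  Step 6: b B B B B  =>  b B B B B B   (applied B -> B B)
  Step 7: b B B B B B  =>  b b B B B B   (applied B -> b)
  Step 8: b b B B B B  =>  b b B B B B B   (applied B -> B B)
  Step 9: b b B B B B B  =>  b b b B B B B   (applied B -> b)
  Step 10: b b b B B B B  =>  b b b b B B B   (applied B -> b)
  Step 11: b b b b B B B  =>  b b b b B B B B   (applied B -> B B)
  Step 12: b b b b B B B B  =>  b b b b B B B B B   (applied B -> B B)
  Step 13: b b b b B B B B B  =>  b b b b b B B B B   (applied B -> b)
  Step 14: b b b b b B B B B  =>  b b b b b b B B B   (applied B -> b)
  Step 15: b b b b b b B B B  =>  b b b b b b b B B   (applied B -> b)
  Step 16: b b b b b b b B B  =>  b b b b b b b b B   (applied B -> b)
  Step 17: b b b b b b b b B  =>  b b b b b b b b B B   (applied B -> B B)
  Step 18: b b b b b b b b B B  =>  b b b b b b b b B B B   (applied B -> B B)
  Step 19: b b b b b b b b B B B  =>  b b b b b b b b b B B   (applied B -> b)
  Step 20: b b b b b b b b b B B  =>  b b b b b b b b b b B   (applied B -> b)
  Step 21: b b b b b b b b b b B  =>  b b b b b b b b b b b   (applied B -> b)
Final yield: b b b b b b b b b b b
Total rewrite steps: 21

21


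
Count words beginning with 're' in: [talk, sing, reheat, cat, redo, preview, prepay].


Checking each word for prefix 're':
  'talk' -> no (count: 0)
  'sing' -> no (count: 0)
  'reheat' -> YES, starts with 're' (count: 1)
  'cat' -> no (count: 1)
  'redo' -> YES, starts with 're' (count: 2)
  'preview' -> no (count: 2)
  'prepay' -> no (count: 2)
Total with prefix 're': 2

2


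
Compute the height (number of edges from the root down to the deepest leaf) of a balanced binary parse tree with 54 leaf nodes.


In a balanced binary tree with n leaves the deepest leaf is ceil(log2(n)) edges below the root.
log2(54) = 5.7549
ceil(5.7549) = 6
height (edges) = 6

6


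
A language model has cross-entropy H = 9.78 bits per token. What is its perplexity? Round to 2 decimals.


Perplexity formula: PP = 2^H
H = 9.78
PP = 2^9.78
Decompose: 2^9.78 = 2^9 * 2^0.78
2^9 = 512, 2^0.78 ~ 1.7171309
PP ~ 512 * 1.7171309 = 879.1710208
Rounded to 2 decimals: 879.17

879.17


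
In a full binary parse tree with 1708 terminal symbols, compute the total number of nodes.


Leaf nodes (terminals): 1708
Internal nodes = n - 1 = 1708 - 1 = 1707
Total = leaves + internal = 1708 + 1707 = 3415

3415


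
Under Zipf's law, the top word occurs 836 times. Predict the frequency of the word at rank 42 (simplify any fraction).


Zipf's law: freq(rank) = f1 / rank
f1 = 836, rank = 42
freq = 836 / 42
GCD(836, 42) = 2
Simplified: 418/21

418/21


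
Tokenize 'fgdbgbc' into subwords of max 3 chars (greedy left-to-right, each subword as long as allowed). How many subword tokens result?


'fgdbgbc' has 7 characters.
Chunking with max size 3:
  Chunk 1: 'fgd' (positions 0-2)
  Chunk 2: 'bgb' (positions 3-5)
  Chunk 3: 'c' (positions 6-6)
Total chunks: ceil(7 / 3) = 3

3


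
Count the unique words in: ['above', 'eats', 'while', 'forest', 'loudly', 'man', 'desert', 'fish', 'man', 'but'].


Listing all tokens and tracking unique types:
  Token 1: 'above' -> NEW (unique so far: 1)
  Token 2: 'eats' -> NEW (unique so far: 2)
  Token 3: 'while' -> NEW (unique so far: 3)
  Token 4: 'forest' -> NEW (unique so far: 4)
  Token 5: 'loudly' -> NEW (unique so far: 5)
  Token 6: 'man' -> NEW (unique so far: 6)
  Token 7: 'desert' -> NEW (unique so far: 7)
  Token 8: 'fish' -> NEW (unique so far: 8)
  Token 9: 'man' -> duplicate (unique so far: 8)
  Token 10: 'but' -> NEW (unique so far: 9)
Unique types: ('above', 'but', 'desert', 'eats', 'fish', 'forest', 'loudly', 'man', 'while')
Vocabulary size: 9

9


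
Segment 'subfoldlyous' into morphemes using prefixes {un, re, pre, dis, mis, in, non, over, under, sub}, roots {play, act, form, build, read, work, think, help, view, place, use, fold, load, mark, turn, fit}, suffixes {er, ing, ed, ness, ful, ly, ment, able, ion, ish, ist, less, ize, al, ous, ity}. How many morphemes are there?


Segmenting 'subfoldlyous' against the inventory:
  'sub' -> prefix (morpheme 1)
  'fold' -> root (morpheme 2)
  'ly' -> suffix (morpheme 3)
  'ous' -> suffix (morpheme 4)
Total morphemes: 4

4


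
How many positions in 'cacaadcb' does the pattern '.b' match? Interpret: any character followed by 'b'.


Pattern: .b means any character followed by 'b'.
Scanning 'cacaadcb' position-by-position:
  Pos 0: window 'ca' -> no
  Pos 1: window 'ac' -> no
  Pos 2: window 'ca' -> no
  Pos 3: window 'aa' -> no
  Pos 4: window 'ad' -> no
  Pos 5: window 'dc' -> no
  Pos 6: window 'cb' -> MATCH
  Pos 7: window 'b' -> no
Total matches: 1

1


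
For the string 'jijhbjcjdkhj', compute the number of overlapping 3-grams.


String 'jijhbjcjdkhj' has length L = 12.
Number of overlapping n-grams = L - n + 1
Substituting: 12 - 3 + 1 = 10

10


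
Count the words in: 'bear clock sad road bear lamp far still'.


Counting words by splitting on spaces:
  Word 1: 'bear'
  Word 2: 'clock'
  Word 3: 'sad'
  Word 4: 'road'
  Word 5: 'bear'
  Word 6: 'lamp'
  Word 7: 'far'
  Word 8: 'still'
Total words: 8

8


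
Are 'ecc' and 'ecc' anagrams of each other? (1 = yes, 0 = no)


Sort characters of 'ecc': 'cce'
Sort characters of 'ecc': 'cce'
Sorted forms match -> they ARE anagrams
Result: 1

1


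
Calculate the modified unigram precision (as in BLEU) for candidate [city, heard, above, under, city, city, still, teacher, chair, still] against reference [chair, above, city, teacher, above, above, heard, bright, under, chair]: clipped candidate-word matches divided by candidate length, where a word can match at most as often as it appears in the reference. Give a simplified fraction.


Reference word counts: {'above': 3, 'bright': 1, 'chair': 2, 'city': 1, 'heard': 1, 'teacher': 1, 'under': 1}
Checking each candidate word (with clipping):
  'city' -> in reference (ref count 1, used 1/1) -> match (matches: 1)
  'heard' -> in reference (ref count 1, used 1/1) -> match (matches: 2)
  'above' -> in reference (ref count 3, used 1/3) -> match (matches: 3)
  'under' -> in reference (ref count 1, used 1/1) -> match (matches: 4)
  'city' -> ref count 1 already used up (1/1) -> clipped, no match (matches: 4)
  'city' -> ref count 1 already used up (1/1) -> clipped, no match (matches: 4)
  'still' -> not in reference -> no match (matches: 4)
  'teacher' -> in reference (ref count 1, used 1/1) -> match (matches: 5)
  'chair' -> in reference (ref count 2, used 1/2) -> match (matches: 6)
  'still' -> not in reference -> no match (matches: 6)
Clipped matches: 6, Candidate length: 10
Precision = 6/10 = 3/5

3/5


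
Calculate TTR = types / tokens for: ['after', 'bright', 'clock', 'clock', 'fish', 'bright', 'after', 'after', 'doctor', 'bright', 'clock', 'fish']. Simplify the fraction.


Tokens: 12
Unique types: ('after', 'bright', 'clock', 'doctor', 'fish') = 5
TTR = 5/12
Already in lowest terms.

5/12


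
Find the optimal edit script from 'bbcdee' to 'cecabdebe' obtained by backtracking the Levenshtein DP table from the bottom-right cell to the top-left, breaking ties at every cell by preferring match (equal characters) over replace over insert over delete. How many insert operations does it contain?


Edit distance = 5. Backtracking from cell (6, 9) with preference match > replace > insert > delete,
then listing the resulting alignment 'bbcdee' -> 'cecabdebe' left to right:
  Step 1: replace b->c
  Step 2: replace b->e
  Step 3: keep 'c'
  Step 4: insert 'a' [insertion #1]
  Step 5: insert 'b' [insertion #2]
  Step 6: keep 'd'
  Step 7: keep 'e'
  Step 8: insert 'b' [insertion #3]
  Step 9: keep 'e'
Total insertions: 3

3


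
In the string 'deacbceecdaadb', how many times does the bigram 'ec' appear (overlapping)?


Scanning 'deacbceecdaadb' for bigram 'ec':
  Position 0: 'de' -> no
  Position 1: 'ea' -> no
  Position 2: 'ac' -> no
  Position 3: 'cb' -> no
  Position 4: 'bc' -> no
  Position 5: 'ce' -> no
  Position 6: 'ee' -> no
  Position 7: 'ec' -> MATCH
  Position 8: 'cd' -> no
  Position 9: 'da' -> no
  Position 10: 'aa' -> no
  Position 11: 'ad' -> no
  Position 12: 'db' -> no
Total matches: 1

1


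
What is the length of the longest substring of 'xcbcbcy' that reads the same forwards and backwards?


Scanning 'xcbcbcy' for palindromic substrings.
Substring at positions 1-5: 'cbcbc'.
Check: reverse('cbcbc') = 'cbcbc' -> palindrome confirmed.
Neighbouring characters ('x' / 'y') break symmetry, so it cannot extend further.
No longer palindromic substring exists; longest length = 5

5


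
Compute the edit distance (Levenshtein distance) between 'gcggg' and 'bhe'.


Building DP table for s1='gcggg' (len 5) and s2='bhe' (len 3):
       b  h  e
    0  1  2  3
  g 1  1  2  3
  c 2  2  2  3
  g 3  3  3  3
  g 4  4  4  4
  g 5  5  5  5
Edit distance = dp[5][3] = 5

5


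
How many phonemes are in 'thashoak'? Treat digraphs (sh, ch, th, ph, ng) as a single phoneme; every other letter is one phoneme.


Parsing 'thashoak' greedily, digraphs first:
  'th' -> digraph (1 consonant phoneme) (phonemes so far: 1)
  'a' -> vowel phoneme (phonemes so far: 2)
  'sh' -> digraph (1 consonant phoneme) (phonemes so far: 3)
  'o' -> vowel phoneme (phonemes so far: 4)
  'a' -> vowel phoneme (phonemes so far: 5)
  'k' -> consonant phoneme (phonemes so far: 6)
Total phonemes: 6

6


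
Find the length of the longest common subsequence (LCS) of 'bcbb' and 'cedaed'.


DP table for LCS of 'bcbb' and 'cedaed':
       c  e  d  a  e  d
    0  0  0  0  0  0  0
  b 0  0  0  0  0  0  0
  c 0  1  1  1  1  1  1
  b 0  1  1  1  1  1  1
  b 0  1  1  1  1  1  1
LCS: 'c'
LCS length = 1

1


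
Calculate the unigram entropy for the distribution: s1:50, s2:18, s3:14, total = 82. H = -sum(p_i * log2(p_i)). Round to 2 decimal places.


Computing entropy H = -sum(p_i * log2(p_i)):
  s1: p = 50/82 = 0.6098, -p*log2(p) = 0.4352
  s2: p = 18/82 = 0.2195, -p*log2(p) = 0.4802
  s3: p = 14/82 = 0.1707, -p*log2(p) = 0.4354
H = sum of terms = 1.3508
Rounded to 2 decimals: 1.35

1.35


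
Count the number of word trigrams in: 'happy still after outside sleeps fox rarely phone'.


Word trigrams from [8] words:
  Trigram 1: (happy still after)
  Trigram 2: (still after outside)
  Trigram 3: (after outside sleeps)
  Trigram 4: (outside sleeps fox)
  Trigram 5: (sleeps fox rarely)
  Trigram 6: (fox rarely phone)
Total word trigrams: 8 - 2 = 6

6


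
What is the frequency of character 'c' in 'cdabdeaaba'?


Scanning 'cdabdeaaba' for 'c':
  Position 0: 'c' -> MATCH (count: 1)
Total occurrences of 'c': 1

1


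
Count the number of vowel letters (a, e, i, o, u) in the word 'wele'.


Scanning each character of 'wele':
  Position 1: 'w' -> consonant (running count: 0)
  Position 2: 'e' -> vowel (running count: 1)
  Position 3: 'l' -> consonant (running count: 1)
  Position 4: 'e' -> vowel (running count: 2)
Total vowels: 2

2


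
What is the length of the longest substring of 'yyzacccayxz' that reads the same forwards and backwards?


Scanning 'yyzacccayxz' for palindromic substrings.
Substring at positions 3-7: 'accca'.
Check: reverse('accca') = 'accca' -> palindrome confirmed.
Neighbouring characters ('z' / 'y') break symmetry, so it cannot extend further.
No longer palindromic substring exists; longest length = 5

5


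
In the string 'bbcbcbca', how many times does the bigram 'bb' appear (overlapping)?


Scanning 'bbcbcbca' for bigram 'bb':
  Position 0: 'bb' -> MATCH
  Position 1: 'bc' -> no
  Position 2: 'cb' -> no
  Position 3: 'bc' -> no
  Position 4: 'cb' -> no
  Position 5: 'bc' -> no
  Position 6: 'ca' -> no
Total matches: 1

1


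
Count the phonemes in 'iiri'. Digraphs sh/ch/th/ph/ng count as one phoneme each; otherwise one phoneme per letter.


Parsing 'iiri' greedily, digraphs first:
  'i' -> vowel phoneme (phonemes so far: 1)
  'i' -> vowel phoneme (phonemes so far: 2)
  'r' -> consonant phoneme (phonemes so far: 3)
  'i' -> vowel phoneme (phonemes so far: 4)
Total phonemes: 4

4


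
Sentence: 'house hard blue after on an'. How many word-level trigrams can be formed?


Word trigrams from [6] words:
  Trigram 1: (house hard blue)
  Trigram 2: (hard blue after)
  Trigram 3: (blue after on)
  Trigram 4: (after on an)
Total word trigrams: 6 - 2 = 4

4


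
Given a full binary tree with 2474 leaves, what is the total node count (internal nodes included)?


Leaf nodes (terminals): 2474
Internal nodes = n - 1 = 2474 - 1 = 2473
Total = leaves + internal = 2474 + 2473 = 4947

4947


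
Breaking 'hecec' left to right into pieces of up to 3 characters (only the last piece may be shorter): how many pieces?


'hecec' has 5 characters.
Chunking with max size 3:
  Chunk 1: 'hec' (positions 0-2)
  Chunk 2: 'ec' (positions 3-4)
Total chunks: ceil(5 / 3) = 2

2


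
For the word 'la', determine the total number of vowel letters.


Scanning each character of 'la':
  Position 1: 'l' -> consonant (running count: 0)
  Position 2: 'a' -> vowel (running count: 1)
Total vowels: 1

1


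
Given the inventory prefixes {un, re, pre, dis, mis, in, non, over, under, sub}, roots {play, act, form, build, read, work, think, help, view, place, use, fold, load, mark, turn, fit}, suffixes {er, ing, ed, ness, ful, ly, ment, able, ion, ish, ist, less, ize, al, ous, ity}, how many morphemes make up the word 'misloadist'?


Segmenting 'misloadist' against the inventory:
  'mis' -> prefix (morpheme 1)
  'load' -> root (morpheme 2)
  'ist' -> suffix (morpheme 3)
Total morphemes: 3

3


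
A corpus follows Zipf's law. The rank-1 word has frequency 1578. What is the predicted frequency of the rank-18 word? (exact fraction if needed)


Zipf's law: freq(rank) = f1 / rank
f1 = 1578, rank = 18
freq = 1578 / 18
GCD(1578, 18) = 6
Simplified: 263/3

263/3


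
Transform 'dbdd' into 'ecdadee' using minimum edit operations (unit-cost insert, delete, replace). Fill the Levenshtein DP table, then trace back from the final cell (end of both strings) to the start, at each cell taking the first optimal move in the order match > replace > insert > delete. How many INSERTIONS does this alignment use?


Edit distance = 5. Backtracking from cell (4, 7) with preference match > replace > insert > delete,
then listing the resulting alignment 'dbdd' -> 'ecdadee' left to right:
  Step 1: insert 'e' [insertion #1]
  Step 2: insert 'c' [insertion #2]
  Step 3: keep 'd'
  Step 4: replace b->a
  Step 5: keep 'd'
  Step 6: insert 'e' [insertion #3]
  Step 7: replace d->e
Total insertions: 3

3


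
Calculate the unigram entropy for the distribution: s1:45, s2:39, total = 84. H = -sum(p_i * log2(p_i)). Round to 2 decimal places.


Computing entropy H = -sum(p_i * log2(p_i)):
  s1: p = 45/84 = 0.5357, -p*log2(p) = 0.4824
  s2: p = 39/84 = 0.4643, -p*log2(p) = 0.5139
H = sum of terms = 0.9963
Rounded to 2 decimals: 1.00

1.00


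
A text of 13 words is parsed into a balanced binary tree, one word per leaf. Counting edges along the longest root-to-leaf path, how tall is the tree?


In a balanced binary tree with n leaves the deepest leaf is ceil(log2(n)) edges below the root.
log2(13) = 3.7004
ceil(3.7004) = 4
height (edges) = 4

4


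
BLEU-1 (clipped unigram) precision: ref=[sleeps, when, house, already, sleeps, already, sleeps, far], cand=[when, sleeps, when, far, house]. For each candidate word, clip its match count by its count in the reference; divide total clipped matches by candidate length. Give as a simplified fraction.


Reference word counts: {'already': 2, 'far': 1, 'house': 1, 'sleeps': 3, 'when': 1}
Checking each candidate word (with clipping):
  'when' -> in reference (ref count 1, used 1/1) -> match (matches: 1)
  'sleeps' -> in reference (ref count 3, used 1/3) -> match (matches: 2)
  'when' -> ref count 1 already used up (1/1) -> clipped, no match (matches: 2)
  'far' -> in reference (ref count 1, used 1/1) -> match (matches: 3)
  'house' -> in reference (ref count 1, used 1/1) -> match (matches: 4)
Clipped matches: 4, Candidate length: 5
Precision = 4/5

4/5


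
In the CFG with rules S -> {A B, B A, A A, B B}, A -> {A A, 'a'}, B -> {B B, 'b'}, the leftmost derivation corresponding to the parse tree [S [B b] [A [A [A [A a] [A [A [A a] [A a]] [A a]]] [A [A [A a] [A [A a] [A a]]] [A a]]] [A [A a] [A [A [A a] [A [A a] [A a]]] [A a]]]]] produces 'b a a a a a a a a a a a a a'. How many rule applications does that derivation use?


Every bracketed nonterminal node [X ...] in the tree is produced by exactly one rule application.
Reading the tree off as a leftmost derivation:
  Step 1: S  =>  B A   (applied S -> B A)
  Step 2: B A  =>  b A   (applied B -> b)
  Step 3: b A  =>  b A A   (applied A -> A A)
  Step 4: b A A  =>  b A A A   (applied A -> A A)
  Step 5: b A A A  =>  b A A A A   (applied A -> A A)
  Step 6: b A A A A  =>  b a A A A   (applied A -> a)
  Step 7: b a A A A  =>  b a A A A A   (applied A -> A A)
  Step 8: b a A A A A  =>  b a A A A A A   (applied A -> A A)
  Step 9: b a A A A A A  =>  b a a A A A A   (applied A -> a)
  Step 10: b a a A A A A  =>  b a a a A A A   (applied A -> a)
  Step 11: b a a a A A A  =>  b a a a a A A   (applied A -> a)
  Step 12: b a a a a A A  =>  b a a a a A A A   (applied A -> A A)
  Step 13: b a a a a A A A  =>  b a a a a A A A A   (applied A -> A A)
  Step 14: b a a a a A A A A  =>  b a a a a a A A A   (applied A -> a)
  Step 15: b a a a a a A A A  =>  b a a a a a A A A A   (applied A -> A A)
  Step 16: b a a a a a A A A A  =>  b a a a a a a A A A   (applied A -> a)
  Step 17: b a a a a a a A A A  =>  b a a a a a a a A A   (applied A -> a)
  Step 18: b a a a a a a a A A  =>  b a a a a a a a a A   (applied A -> a)
  Step 19: b a a a a a a a a A  =>  b a a a a a a a a A A   (applied A -> A A)
  Step 20: b a a a a a a a a A A  =>  b a a a a a a a a a A   (applied A -> a)
  Step 21: b a a a a a a a a a A  =>  b a a a a a a a a a A A   (applied A -> A A)
  Step 22: b a a a a a a a a a A A  =>  b a a a a a a a a a A A A   (applied A -> A A)
  Step 23: b a a a a a a a a a A A A  =>  b a a a a a a a a a a A A   (applied A -> a)
  Step 24: b a a a a a a a a a a A A  =>  b a a a a a a a a a a A A A   (applied A -> A A)
  Step 25: b a a a a a a a a a a A A A  =>  b a a a a a a a a a a a A A   (applied A -> a)
  Step 26: b a a a a a a a a a a a A A  =>  b a a a a a a a a a a a a A   (applied A -> a)
  Step 27: b a a a a a a a a a a a a A  =>  b a a a a a a a a a a a a a   (applied A -> a)
Final yield: b a a a a a a a a a a a a a
Total rewrite steps: 27

27


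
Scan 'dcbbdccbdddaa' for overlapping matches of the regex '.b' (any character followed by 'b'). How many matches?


Pattern: .b means any character followed by 'b'.
Scanning 'dcbbdccbdddaa' position-by-position:
  Pos 0: window 'dc' -> no
  Pos 1: window 'cb' -> MATCH
  Pos 2: window 'bb' -> MATCH
  Pos 3: window 'bd' -> no
  Pos 4: window 'dc' -> no
  Pos 5: window 'cc' -> no
  Pos 6: window 'cb' -> MATCH
  Pos 7: window 'bd' -> no
  Pos 8: window 'dd' -> no
  Pos 9: window 'dd' -> no
  Pos 10: window 'da' -> no
  Pos 11: window 'aa' -> no
  Pos 12: window 'a' -> no
Total matches: 3

3


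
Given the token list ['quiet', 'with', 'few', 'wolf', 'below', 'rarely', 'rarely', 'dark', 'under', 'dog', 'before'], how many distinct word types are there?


Listing all tokens and tracking unique types:
  Token 1: 'quiet' -> NEW (unique so far: 1)
  Token 2: 'with' -> NEW (unique so far: 2)
  Token 3: 'few' -> NEW (unique so far: 3)
  Token 4: 'wolf' -> NEW (unique so far: 4)
  Token 5: 'below' -> NEW (unique so far: 5)
  Token 6: 'rarely' -> NEW (unique so far: 6)
  Token 7: 'rarely' -> duplicate (unique so far: 6)
  Token 8: 'dark' -> NEW (unique so far: 7)
  Token 9: 'under' -> NEW (unique so far: 8)
  Token 10: 'dog' -> NEW (unique so far: 9)
  Token 11: 'before' -> NEW (unique so far: 10)
Unique types: ('before', 'below', 'dark', 'dog', 'few', 'quiet', 'rarely', 'under', 'with', 'wolf')
Vocabulary size: 10

10


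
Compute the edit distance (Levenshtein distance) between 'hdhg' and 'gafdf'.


Building DP table for s1='hdhg' (len 4) and s2='gafdf' (len 5):
       g  a  f  d  f
    0  1  2  3  4  5
  h 1  1  2  3  4  5
  d 2  2  2  3  3  4
  h 3  3  3  3  4  4
  g 4  3  4  4  4  5
Edit distance = dp[4][5] = 5

5


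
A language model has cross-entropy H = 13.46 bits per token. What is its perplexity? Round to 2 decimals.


Perplexity formula: PP = 2^H
H = 13.46
PP = 2^13.46
Decompose: 2^13.46 = 2^13 * 2^0.46
2^13 = 8192, 2^0.46 ~ 1.3755418
PP ~ 8192 * 1.3755418 = 11268.4384256
Rounded to 2 decimals: 11268.44

11268.44


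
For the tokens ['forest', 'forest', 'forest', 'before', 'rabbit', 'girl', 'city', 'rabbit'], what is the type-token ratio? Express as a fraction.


Tokens: 8
Unique types: ('before', 'city', 'forest', 'girl', 'rabbit') = 5
TTR = 5/8
Already in lowest terms.

5/8


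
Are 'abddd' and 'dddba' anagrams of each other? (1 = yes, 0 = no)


Sort characters of 'abddd': 'abddd'
Sort characters of 'dddba': 'abddd'
Sorted forms match -> they ARE anagrams
Result: 1

1


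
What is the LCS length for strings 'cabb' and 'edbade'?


DP table for LCS of 'cabb' and 'edbade':
       e  d  b  a  d  e
    0  0  0  0  0  0  0
  c 0  0  0  0  0  0  0
  a 0  0  0  0  1  1  1
  b 0  0  0  1  1  1  1
  b 0  0  0  1  1  1  1
LCS: 'a'
LCS length = 1

1


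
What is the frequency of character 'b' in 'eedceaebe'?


Scanning 'eedceaebe' for 'b':
  Position 7: 'b' -> MATCH (count: 1)
Total occurrences of 'b': 1

1


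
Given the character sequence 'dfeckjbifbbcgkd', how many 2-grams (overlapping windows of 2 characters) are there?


String 'dfeckjbifbbcgkd' has length L = 15.
Number of overlapping n-grams = L - n + 1
Substituting: 15 - 2 + 1 = 14

14


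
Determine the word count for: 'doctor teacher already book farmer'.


Counting words by splitting on spaces:
  Word 1: 'doctor'
  Word 2: 'teacher'
  Word 3: 'already'
  Word 4: 'book'
  Word 5: 'farmer'
Total words: 5

5


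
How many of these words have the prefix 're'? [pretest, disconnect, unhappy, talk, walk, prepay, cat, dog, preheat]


Checking each word for prefix 're':
  'pretest' -> no (count: 0)
  'disconnect' -> no (count: 0)
  'unhappy' -> no (count: 0)
  'talk' -> no (count: 0)
  'walk' -> no (count: 0)
  'prepay' -> no (count: 0)
  'cat' -> no (count: 0)
  'dog' -> no (count: 0)
  'preheat' -> no (count: 0)
Total with prefix 're': 0

0


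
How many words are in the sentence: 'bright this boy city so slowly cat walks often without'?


Counting words by splitting on spaces:
  Word 1: 'bright'
  Word 2: 'this'
  Word 3: 'boy'
  Word 4: 'city'
  Word 5: 'so'
  Word 6: 'slowly'
  Word 7: 'cat'
  Word 8: 'walks'
  Word 9: 'often'
  Word 10: 'without'
Total words: 10

10


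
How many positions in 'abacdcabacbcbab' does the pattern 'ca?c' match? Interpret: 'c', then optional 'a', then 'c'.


Pattern: ca?c means 'c', then optional 'a', then 'c'.
Scanning 'abacdcabacbcbab' position-by-position:
  Pos 0: window 'aba' -> no
  Pos 1: window 'bac' -> no
  Pos 2: window 'acd' -> no
  Pos 3: window 'cdc' -> no
  Pos 4: window 'dca' -> no
  Pos 5: window 'cab' -> no
  Pos 6: window 'aba' -> no
  Pos 7: window 'bac' -> no
  Pos 8: window 'acb' -> no
  Pos 9: window 'cbc' -> no
  Pos 10: window 'bcb' -> no
  Pos 11: window 'cba' -> no
  Pos 12: window 'bab' -> no
  Pos 13: window 'ab' -> no
  Pos 14: window 'b' -> no
Total matches: 0

0


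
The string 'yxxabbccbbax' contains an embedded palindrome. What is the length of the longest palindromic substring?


Scanning 'yxxabbccbbax' for palindromic substrings.
Substring at positions 2-11: 'xabbccbbax'.
Check: reverse('xabbccbbax') = 'xabbccbbax' -> palindrome confirmed.
Neighbouring characters ('x' / '-') break symmetry, so it cannot extend further.
No longer palindromic substring exists; longest length = 10

10


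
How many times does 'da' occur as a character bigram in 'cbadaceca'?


Scanning 'cbadaceca' for bigram 'da':
  Position 0: 'cb' -> no
  Position 1: 'ba' -> no
  Position 2: 'ad' -> no
  Position 3: 'da' -> MATCH
  Position 4: 'ac' -> no
  Position 5: 'ce' -> no
  Position 6: 'ec' -> no
  Position 7: 'ca' -> no
Total matches: 1

1


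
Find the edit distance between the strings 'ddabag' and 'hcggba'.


Building DP table for s1='ddabag' (len 6) and s2='hcggba' (len 6):
       h  c  g  g  b  a
    0  1  2  3  4  5  6
  d 1  1  2  3  4  5  6
  d 2  2  2  3  4  5  6
  a 3  3  3  3  4  5  5
  b 4  4  4  4  4  4  5
  a 5  5  5  5  5  5  4
  g 6  6  6  5  5  6  5
Edit distance = dp[6][6] = 5

5


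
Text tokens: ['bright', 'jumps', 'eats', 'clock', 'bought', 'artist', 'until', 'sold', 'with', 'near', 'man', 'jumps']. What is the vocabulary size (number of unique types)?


Listing all tokens and tracking unique types:
  Token 1: 'bright' -> NEW (unique so far: 1)
  Token 2: 'jumps' -> NEW (unique so far: 2)
  Token 3: 'eats' -> NEW (unique so far: 3)
  Token 4: 'clock' -> NEW (unique so far: 4)
  Token 5: 'bought' -> NEW (unique so far: 5)
  Token 6: 'artist' -> NEW (unique so far: 6)
  Token 7: 'until' -> NEW (unique so far: 7)
  Token 8: 'sold' -> NEW (unique so far: 8)
  Token 9: 'with' -> NEW (unique so far: 9)
  Token 10: 'near' -> NEW (unique so far: 10)
  Token 11: 'man' -> NEW (unique so far: 11)
  Token 12: 'jumps' -> duplicate (unique so far: 11)
Unique types: ('artist', 'bought', 'bright', 'clock', 'eats', 'jumps', 'man', 'near', 'sold', 'until', 'with')
Vocabulary size: 11

11


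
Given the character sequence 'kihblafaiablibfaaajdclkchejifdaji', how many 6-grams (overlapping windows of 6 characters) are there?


String 'kihblafaiablibfaaajdclkchejifdaji' has length L = 33.
Number of overlapping n-grams = L - n + 1
Substituting: 33 - 6 + 1 = 28

28


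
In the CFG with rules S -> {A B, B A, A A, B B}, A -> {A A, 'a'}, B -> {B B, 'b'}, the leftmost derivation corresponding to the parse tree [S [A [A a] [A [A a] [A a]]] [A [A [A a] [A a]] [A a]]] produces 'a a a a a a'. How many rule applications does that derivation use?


Every bracketed nonterminal node [X ...] in the tree is produced by exactly one rule application.
Reading the tree off as a leftmost derivation:
  Step 1: S  =>  A A   (applied S -> A A)
  Step 2: A A  =>  A A A   (applied A -> A A)
  Step 3: A A A  =>  a A A   (applied A -> a)
  Step 4: a A A  =>  a A A A   (applied A -> A A)
  Step 5: a A A A  =>  a a A A   (applied A -> a)
  Step 6: a a A A  =>  a a a A   (applied A -> a)
  Step 7: a a a A  =>  a a a A A   (applied A -> A A)
  Step 8: a a a A A  =>  a a a A A A   (applied A -> A A)
  Step 9: a a a A A A  =>  a a a a A A   (applied A -> a)
  Step 10: a a a a A A  =>  a a a a a A   (applied A -> a)
  Step 11: a a a a a A  =>  a a a a a a   (applied A -> a)
Final yield: a a a a a a
Total rewrite steps: 11

11


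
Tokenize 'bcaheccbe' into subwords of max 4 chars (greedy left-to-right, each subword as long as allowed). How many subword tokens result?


'bcaheccbe' has 9 characters.
Chunking with max size 4:
  Chunk 1: 'bcah' (positions 0-3)
  Chunk 2: 'eccb' (positions 4-7)
  Chunk 3: 'e' (positions 8-8)
Total chunks: ceil(9 / 4) = 3

3


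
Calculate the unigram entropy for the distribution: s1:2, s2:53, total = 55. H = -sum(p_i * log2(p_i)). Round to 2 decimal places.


Computing entropy H = -sum(p_i * log2(p_i)):
  s1: p = 2/55 = 0.0364, -p*log2(p) = 0.1739
  s2: p = 53/55 = 0.9636, -p*log2(p) = 0.0515
H = sum of terms = 0.2254
Rounded to 2 decimals: 0.23

0.23


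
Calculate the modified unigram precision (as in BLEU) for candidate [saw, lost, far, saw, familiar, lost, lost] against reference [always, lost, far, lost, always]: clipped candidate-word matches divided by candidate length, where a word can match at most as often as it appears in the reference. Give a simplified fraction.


Reference word counts: {'always': 2, 'far': 1, 'lost': 2}
Checking each candidate word (with clipping):
  'saw' -> not in reference -> no match (matches: 0)
  'lost' -> in reference (ref count 2, used 1/2) -> match (matches: 1)
  'far' -> in reference (ref count 1, used 1/1) -> match (matches: 2)
  'saw' -> not in reference -> no match (matches: 2)
  'familiar' -> not in reference -> no match (matches: 2)
  'lost' -> in reference (ref count 2, used 2/2) -> match (matches: 3)
  'lost' -> ref count 2 already used up (2/2) -> clipped, no match (matches: 3)
Clipped matches: 3, Candidate length: 7
Precision = 3/7

3/7


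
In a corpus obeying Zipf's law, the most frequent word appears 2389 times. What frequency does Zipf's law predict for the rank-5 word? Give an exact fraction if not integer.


Zipf's law: freq(rank) = f1 / rank
f1 = 2389, rank = 5
freq = 2389 / 5
GCD(2389, 5) = 1
Simplified: 2389/5

2389/5


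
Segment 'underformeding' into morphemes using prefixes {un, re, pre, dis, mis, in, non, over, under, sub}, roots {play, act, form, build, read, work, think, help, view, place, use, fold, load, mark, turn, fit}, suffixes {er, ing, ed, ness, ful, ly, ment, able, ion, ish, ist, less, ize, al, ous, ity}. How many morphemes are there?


Segmenting 'underformeding' against the inventory:
  'under' -> prefix (morpheme 1)
  'form' -> root (morpheme 2)
  'ed' -> suffix (morpheme 3)
  'ing' -> suffix (morpheme 4)
Total morphemes: 4

4


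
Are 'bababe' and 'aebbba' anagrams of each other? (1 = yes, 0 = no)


Sort characters of 'bababe': 'aabbbe'
Sort characters of 'aebbba': 'aabbbe'
Sorted forms match -> they ARE anagrams
Result: 1

1


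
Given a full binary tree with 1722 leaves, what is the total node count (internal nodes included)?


Leaf nodes (terminals): 1722
Internal nodes = n - 1 = 1722 - 1 = 1721
Total = leaves + internal = 1722 + 1721 = 3443

3443


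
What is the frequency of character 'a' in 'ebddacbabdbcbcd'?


Scanning 'ebddacbabdbcbcd' for 'a':
  Position 4: 'a' -> MATCH (count: 1)
  Position 7: 'a' -> MATCH (count: 2)
Total occurrences of 'a': 2

2


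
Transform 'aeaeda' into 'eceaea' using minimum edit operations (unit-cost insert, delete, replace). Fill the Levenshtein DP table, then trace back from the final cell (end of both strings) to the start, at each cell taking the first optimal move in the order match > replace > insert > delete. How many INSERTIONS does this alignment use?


Edit distance = 3. Backtracking from cell (6, 6) with preference match > replace > insert > delete,
then listing the resulting alignment 'aeaeda' -> 'eceaea' left to right:
  Step 1: insert 'e' [insertion #1]
  Step 2: replace a->c
  Step 3: keep 'e'
  Step 4: keep 'a'
  Step 5: keep 'e'
  Step 6: delete 'd'
  Step 7: keep 'a'
Total insertions: 1

1
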